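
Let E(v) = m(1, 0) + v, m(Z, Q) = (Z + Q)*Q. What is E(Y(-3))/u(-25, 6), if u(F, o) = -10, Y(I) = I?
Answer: 3/10 ≈ 0.30000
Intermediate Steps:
m(Z, Q) = Q*(Q + Z) (m(Z, Q) = (Q + Z)*Q = Q*(Q + Z))
E(v) = v (E(v) = 0*(0 + 1) + v = 0*1 + v = 0 + v = v)
E(Y(-3))/u(-25, 6) = -3/(-10) = -3*(-1/10) = 3/10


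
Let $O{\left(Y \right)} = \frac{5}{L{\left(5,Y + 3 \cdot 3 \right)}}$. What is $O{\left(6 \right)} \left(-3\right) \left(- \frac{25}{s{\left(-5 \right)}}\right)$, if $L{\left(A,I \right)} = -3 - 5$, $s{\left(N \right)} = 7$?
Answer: $- \frac{375}{56} \approx -6.6964$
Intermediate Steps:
$L{\left(A,I \right)} = -8$ ($L{\left(A,I \right)} = -3 - 5 = -8$)
$O{\left(Y \right)} = - \frac{5}{8}$ ($O{\left(Y \right)} = \frac{5}{-8} = 5 \left(- \frac{1}{8}\right) = - \frac{5}{8}$)
$O{\left(6 \right)} \left(-3\right) \left(- \frac{25}{s{\left(-5 \right)}}\right) = \left(- \frac{5}{8}\right) \left(-3\right) \left(- \frac{25}{7}\right) = \frac{15 \left(\left(-25\right) \frac{1}{7}\right)}{8} = \frac{15}{8} \left(- \frac{25}{7}\right) = - \frac{375}{56}$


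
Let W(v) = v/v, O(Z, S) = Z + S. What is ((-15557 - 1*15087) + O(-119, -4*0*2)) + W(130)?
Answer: -30762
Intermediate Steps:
O(Z, S) = S + Z
W(v) = 1
((-15557 - 1*15087) + O(-119, -4*0*2)) + W(130) = ((-15557 - 1*15087) + (-4*0*2 - 119)) + 1 = ((-15557 - 15087) + (0*2 - 119)) + 1 = (-30644 + (0 - 119)) + 1 = (-30644 - 119) + 1 = -30763 + 1 = -30762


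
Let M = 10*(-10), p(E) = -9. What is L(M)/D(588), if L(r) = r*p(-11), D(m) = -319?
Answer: -900/319 ≈ -2.8213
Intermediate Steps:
M = -100
L(r) = -9*r (L(r) = r*(-9) = -9*r)
L(M)/D(588) = -9*(-100)/(-319) = 900*(-1/319) = -900/319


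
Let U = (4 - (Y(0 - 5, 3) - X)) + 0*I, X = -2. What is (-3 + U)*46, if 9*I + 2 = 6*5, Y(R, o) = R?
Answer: 184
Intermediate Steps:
I = 28/9 (I = -2/9 + (6*5)/9 = -2/9 + (1/9)*30 = -2/9 + 10/3 = 28/9 ≈ 3.1111)
U = 7 (U = (4 - ((0 - 5) - 1*(-2))) + 0*(28/9) = (4 - (-5 + 2)) + 0 = (4 - 1*(-3)) + 0 = (4 + 3) + 0 = 7 + 0 = 7)
(-3 + U)*46 = (-3 + 7)*46 = 4*46 = 184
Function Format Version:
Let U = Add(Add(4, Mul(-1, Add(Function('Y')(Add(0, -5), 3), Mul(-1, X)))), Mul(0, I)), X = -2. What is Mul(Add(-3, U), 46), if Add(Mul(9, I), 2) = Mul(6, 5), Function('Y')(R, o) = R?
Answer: 184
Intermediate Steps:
I = Rational(28, 9) (I = Add(Rational(-2, 9), Mul(Rational(1, 9), Mul(6, 5))) = Add(Rational(-2, 9), Mul(Rational(1, 9), 30)) = Add(Rational(-2, 9), Rational(10, 3)) = Rational(28, 9) ≈ 3.1111)
U = 7 (U = Add(Add(4, Mul(-1, Add(Add(0, -5), Mul(-1, -2)))), Mul(0, Rational(28, 9))) = Add(Add(4, Mul(-1, Add(-5, 2))), 0) = Add(Add(4, Mul(-1, -3)), 0) = Add(Add(4, 3), 0) = Add(7, 0) = 7)
Mul(Add(-3, U), 46) = Mul(Add(-3, 7), 46) = Mul(4, 46) = 184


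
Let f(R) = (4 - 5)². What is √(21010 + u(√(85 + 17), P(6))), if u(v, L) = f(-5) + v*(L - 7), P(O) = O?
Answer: √(21011 - √102) ≈ 144.92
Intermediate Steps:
f(R) = 1 (f(R) = (-1)² = 1)
u(v, L) = 1 + v*(-7 + L) (u(v, L) = 1 + v*(L - 7) = 1 + v*(-7 + L))
√(21010 + u(√(85 + 17), P(6))) = √(21010 + (1 - 7*√(85 + 17) + 6*√(85 + 17))) = √(21010 + (1 - 7*√102 + 6*√102)) = √(21010 + (1 - √102)) = √(21011 - √102)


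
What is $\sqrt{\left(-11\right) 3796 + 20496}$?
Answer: $2 i \sqrt{5315} \approx 145.81 i$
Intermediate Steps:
$\sqrt{\left(-11\right) 3796 + 20496} = \sqrt{-41756 + 20496} = \sqrt{-21260} = 2 i \sqrt{5315}$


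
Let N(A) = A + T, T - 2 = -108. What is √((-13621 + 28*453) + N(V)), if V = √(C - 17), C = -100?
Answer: √(-1043 + 3*I*√13) ≈ 0.1675 + 32.296*I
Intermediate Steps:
T = -106 (T = 2 - 108 = -106)
V = 3*I*√13 (V = √(-100 - 17) = √(-117) = 3*I*√13 ≈ 10.817*I)
N(A) = -106 + A (N(A) = A - 106 = -106 + A)
√((-13621 + 28*453) + N(V)) = √((-13621 + 28*453) + (-106 + 3*I*√13)) = √((-13621 + 12684) + (-106 + 3*I*√13)) = √(-937 + (-106 + 3*I*√13)) = √(-1043 + 3*I*√13)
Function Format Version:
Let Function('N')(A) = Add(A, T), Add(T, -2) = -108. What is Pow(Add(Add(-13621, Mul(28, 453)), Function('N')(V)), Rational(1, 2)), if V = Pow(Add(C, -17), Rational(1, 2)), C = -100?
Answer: Pow(Add(-1043, Mul(3, I, Pow(13, Rational(1, 2)))), Rational(1, 2)) ≈ Add(0.1675, Mul(32.296, I))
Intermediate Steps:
T = -106 (T = Add(2, -108) = -106)
V = Mul(3, I, Pow(13, Rational(1, 2))) (V = Pow(Add(-100, -17), Rational(1, 2)) = Pow(-117, Rational(1, 2)) = Mul(3, I, Pow(13, Rational(1, 2))) ≈ Mul(10.817, I))
Function('N')(A) = Add(-106, A) (Function('N')(A) = Add(A, -106) = Add(-106, A))
Pow(Add(Add(-13621, Mul(28, 453)), Function('N')(V)), Rational(1, 2)) = Pow(Add(Add(-13621, Mul(28, 453)), Add(-106, Mul(3, I, Pow(13, Rational(1, 2))))), Rational(1, 2)) = Pow(Add(Add(-13621, 12684), Add(-106, Mul(3, I, Pow(13, Rational(1, 2))))), Rational(1, 2)) = Pow(Add(-937, Add(-106, Mul(3, I, Pow(13, Rational(1, 2))))), Rational(1, 2)) = Pow(Add(-1043, Mul(3, I, Pow(13, Rational(1, 2)))), Rational(1, 2))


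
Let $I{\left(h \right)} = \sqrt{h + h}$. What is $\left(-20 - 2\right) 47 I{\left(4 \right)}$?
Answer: $- 2068 \sqrt{2} \approx -2924.6$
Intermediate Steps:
$I{\left(h \right)} = \sqrt{2} \sqrt{h}$ ($I{\left(h \right)} = \sqrt{2 h} = \sqrt{2} \sqrt{h}$)
$\left(-20 - 2\right) 47 I{\left(4 \right)} = \left(-20 - 2\right) 47 \sqrt{2} \sqrt{4} = \left(-22\right) 47 \sqrt{2} \cdot 2 = - 1034 \cdot 2 \sqrt{2} = - 2068 \sqrt{2}$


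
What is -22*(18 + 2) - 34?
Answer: -474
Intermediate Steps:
-22*(18 + 2) - 34 = -22*20 - 34 = -440 - 34 = -474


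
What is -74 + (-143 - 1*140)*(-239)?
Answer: 67563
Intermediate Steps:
-74 + (-143 - 1*140)*(-239) = -74 + (-143 - 140)*(-239) = -74 - 283*(-239) = -74 + 67637 = 67563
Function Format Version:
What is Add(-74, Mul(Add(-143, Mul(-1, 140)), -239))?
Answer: 67563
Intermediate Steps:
Add(-74, Mul(Add(-143, Mul(-1, 140)), -239)) = Add(-74, Mul(Add(-143, -140), -239)) = Add(-74, Mul(-283, -239)) = Add(-74, 67637) = 67563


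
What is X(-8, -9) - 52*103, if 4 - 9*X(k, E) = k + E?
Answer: -16061/3 ≈ -5353.7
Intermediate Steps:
X(k, E) = 4/9 - E/9 - k/9 (X(k, E) = 4/9 - (k + E)/9 = 4/9 - (E + k)/9 = 4/9 + (-E/9 - k/9) = 4/9 - E/9 - k/9)
X(-8, -9) - 52*103 = (4/9 - 1/9*(-9) - 1/9*(-8)) - 52*103 = (4/9 + 1 + 8/9) - 5356 = 7/3 - 5356 = -16061/3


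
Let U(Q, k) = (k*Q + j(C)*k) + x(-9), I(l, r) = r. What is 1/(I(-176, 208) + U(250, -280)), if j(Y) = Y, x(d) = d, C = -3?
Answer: -1/68961 ≈ -1.4501e-5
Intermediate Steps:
U(Q, k) = -9 - 3*k + Q*k (U(Q, k) = (k*Q - 3*k) - 9 = (Q*k - 3*k) - 9 = (-3*k + Q*k) - 9 = -9 - 3*k + Q*k)
1/(I(-176, 208) + U(250, -280)) = 1/(208 + (-9 - 3*(-280) + 250*(-280))) = 1/(208 + (-9 + 840 - 70000)) = 1/(208 - 69169) = 1/(-68961) = -1/68961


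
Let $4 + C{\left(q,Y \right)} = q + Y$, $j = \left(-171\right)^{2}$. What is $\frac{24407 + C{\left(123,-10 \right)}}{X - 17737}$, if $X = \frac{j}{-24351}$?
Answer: $- \frac{49749093}{35995244} \approx -1.3821$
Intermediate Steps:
$j = 29241$
$C{\left(q,Y \right)} = -4 + Y + q$ ($C{\left(q,Y \right)} = -4 + \left(q + Y\right) = -4 + \left(Y + q\right) = -4 + Y + q$)
$X = - \frac{9747}{8117}$ ($X = \frac{29241}{-24351} = 29241 \left(- \frac{1}{24351}\right) = - \frac{9747}{8117} \approx -1.2008$)
$\frac{24407 + C{\left(123,-10 \right)}}{X - 17737} = \frac{24407 - -109}{- \frac{9747}{8117} - 17737} = \frac{24407 + 109}{- \frac{143980976}{8117}} = 24516 \left(- \frac{8117}{143980976}\right) = - \frac{49749093}{35995244}$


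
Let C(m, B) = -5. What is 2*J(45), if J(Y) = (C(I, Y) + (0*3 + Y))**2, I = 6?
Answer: 3200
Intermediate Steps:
J(Y) = (-5 + Y)**2 (J(Y) = (-5 + (0*3 + Y))**2 = (-5 + (0 + Y))**2 = (-5 + Y)**2)
2*J(45) = 2*(-5 + 45)**2 = 2*40**2 = 2*1600 = 3200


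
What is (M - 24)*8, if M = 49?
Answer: 200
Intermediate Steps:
(M - 24)*8 = (49 - 24)*8 = 25*8 = 200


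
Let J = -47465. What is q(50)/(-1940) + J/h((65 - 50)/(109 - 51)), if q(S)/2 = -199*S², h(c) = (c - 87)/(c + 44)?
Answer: 12069029785/488007 ≈ 24731.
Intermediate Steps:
h(c) = (-87 + c)/(44 + c)
q(S) = -398*S² (q(S) = 2*(-199*S²) = -398*S²)
q(50)/(-1940) + J/h((65 - 50)/(109 - 51)) = -398*50²/(-1940) - 47465*(44 + (65 - 50)/(109 - 51))/(-87 + (65 - 50)/(109 - 51)) = -398*2500*(-1/1940) - 47465*(44 + 15/58)/(-87 + 15/58) = -995000*(-1/1940) - 47465*(44 + 15*(1/58))/(-87 + 15*(1/58)) = 49750/97 - 47465*(44 + 15/58)/(-87 + 15/58) = 49750/97 - 47465/(-5031/58/(2567/58)) = 49750/97 - 47465/((58/2567)*(-5031/58)) = 49750/97 - 47465/(-5031/2567) = 49750/97 - 47465*(-2567/5031) = 49750/97 + 121842655/5031 = 12069029785/488007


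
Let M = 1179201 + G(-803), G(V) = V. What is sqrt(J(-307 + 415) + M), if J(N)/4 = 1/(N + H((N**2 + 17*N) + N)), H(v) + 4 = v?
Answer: 3*sqrt(384654770185)/1714 ≈ 1085.5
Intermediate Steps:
H(v) = -4 + v
J(N) = 4/(-4 + N**2 + 19*N) (J(N) = 4/(N + (-4 + ((N**2 + 17*N) + N))) = 4/(N + (-4 + (N**2 + 18*N))) = 4/(N + (-4 + N**2 + 18*N)) = 4/(-4 + N**2 + 19*N))
M = 1178398 (M = 1179201 - 803 = 1178398)
sqrt(J(-307 + 415) + M) = sqrt(4/(-4 + (-307 + 415) + (-307 + 415)*(18 + (-307 + 415))) + 1178398) = sqrt(4/(-4 + 108 + 108*(18 + 108)) + 1178398) = sqrt(4/(-4 + 108 + 108*126) + 1178398) = sqrt(4/(-4 + 108 + 13608) + 1178398) = sqrt(4/13712 + 1178398) = sqrt(4*(1/13712) + 1178398) = sqrt(1/3428 + 1178398) = sqrt(4039548345/3428) = 3*sqrt(384654770185)/1714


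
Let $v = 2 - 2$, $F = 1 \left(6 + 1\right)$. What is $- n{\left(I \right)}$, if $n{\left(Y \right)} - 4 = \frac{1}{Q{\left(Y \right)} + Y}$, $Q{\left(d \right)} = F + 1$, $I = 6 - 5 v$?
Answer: $- \frac{57}{14} \approx -4.0714$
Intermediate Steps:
$F = 7$ ($F = 1 \cdot 7 = 7$)
$v = 0$
$I = 6$ ($I = 6 - 0 = 6 + 0 = 6$)
$Q{\left(d \right)} = 8$ ($Q{\left(d \right)} = 7 + 1 = 8$)
$n{\left(Y \right)} = 4 + \frac{1}{8 + Y}$
$- n{\left(I \right)} = - \frac{33 + 4 \cdot 6}{8 + 6} = - \frac{33 + 24}{14} = - \frac{57}{14}$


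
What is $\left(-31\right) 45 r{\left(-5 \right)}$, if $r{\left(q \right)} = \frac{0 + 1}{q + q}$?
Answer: $\frac{279}{2} \approx 139.5$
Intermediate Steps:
$r{\left(q \right)} = \frac{1}{2 q}$ ($r{\left(q \right)} = 1 \frac{1}{2 q} = \frac{1}{2 q}$)
$\left(-31\right) 45 r{\left(-5 \right)} = \left(-31\right) 45 \frac{1}{2 \left(-5\right)} = - 1395 \cdot \frac{1}{2} \left(- \frac{1}{5}\right) = \left(-1395\right) \left(- \frac{1}{10}\right) = \frac{279}{2}$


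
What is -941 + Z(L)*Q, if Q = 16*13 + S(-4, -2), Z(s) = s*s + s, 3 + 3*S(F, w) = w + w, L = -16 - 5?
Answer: 85439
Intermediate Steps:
L = -21
S(F, w) = -1 + 2*w/3 (S(F, w) = -1 + (w + w)/3 = -1 + (2*w)/3 = -1 + 2*w/3)
Z(s) = s + s² (Z(s) = s² + s = s + s²)
Q = 617/3 (Q = 16*13 + (-1 + (⅔)*(-2)) = 208 + (-1 - 4/3) = 208 - 7/3 = 617/3 ≈ 205.67)
-941 + Z(L)*Q = -941 - 21*(1 - 21)*(617/3) = -941 - 21*(-20)*(617/3) = -941 + 420*(617/3) = -941 + 86380 = 85439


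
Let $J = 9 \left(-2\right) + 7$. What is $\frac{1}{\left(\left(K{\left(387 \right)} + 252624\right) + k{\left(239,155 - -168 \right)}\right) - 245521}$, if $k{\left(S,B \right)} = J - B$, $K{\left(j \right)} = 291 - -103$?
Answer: $\frac{1}{7163} \approx 0.00013961$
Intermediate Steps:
$K{\left(j \right)} = 394$ ($K{\left(j \right)} = 291 + 103 = 394$)
$J = -11$ ($J = -18 + 7 = -11$)
$k{\left(S,B \right)} = -11 - B$
$\frac{1}{\left(\left(K{\left(387 \right)} + 252624\right) + k{\left(239,155 - -168 \right)}\right) - 245521} = \frac{1}{\left(\left(394 + 252624\right) - \left(166 + 168\right)\right) - 245521} = \frac{1}{\left(253018 - 334\right) - 245521} = \frac{1}{252684 - 245521} = \frac{1}{7163}$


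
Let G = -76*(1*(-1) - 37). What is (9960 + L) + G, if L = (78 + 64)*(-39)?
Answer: 7310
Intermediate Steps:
G = 2888 (G = -76*(-1 - 37) = -76*(-38) = 2888)
L = -5538 (L = 142*(-39) = -5538)
(9960 + L) + G = (9960 - 5538) + 2888 = 4422 + 2888 = 7310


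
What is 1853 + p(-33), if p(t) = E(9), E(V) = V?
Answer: 1862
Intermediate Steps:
p(t) = 9
1853 + p(-33) = 1853 + 9 = 1862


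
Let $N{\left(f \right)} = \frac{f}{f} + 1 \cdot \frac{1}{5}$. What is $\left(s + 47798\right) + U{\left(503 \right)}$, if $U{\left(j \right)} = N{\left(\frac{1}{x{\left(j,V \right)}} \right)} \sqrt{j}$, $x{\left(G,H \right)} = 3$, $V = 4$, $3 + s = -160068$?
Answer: $-112273 + \frac{6 \sqrt{503}}{5} \approx -1.1225 \cdot 10^{5}$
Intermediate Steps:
$s = -160071$ ($s = -3 - 160068 = -160071$)
$N{\left(f \right)} = \frac{6}{5}$ ($N{\left(f \right)} = 1 + 1 \cdot \frac{1}{5} = 1 + \frac{1}{5} = \frac{6}{5}$)
$U{\left(j \right)} = \frac{6 \sqrt{j}}{5}$
$\left(s + 47798\right) + U{\left(503 \right)} = \left(-160071 + 47798\right) + \frac{6 \sqrt{503}}{5} = -112273 + \frac{6 \sqrt{503}}{5}$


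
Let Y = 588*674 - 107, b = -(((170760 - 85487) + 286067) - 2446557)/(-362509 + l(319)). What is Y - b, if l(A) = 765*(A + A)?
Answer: 49745820788/125561 ≈ 3.9619e+5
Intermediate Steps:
l(A) = 1530*A (l(A) = 765*(2*A) = 1530*A)
b = 2075217/125561 (b = -(((170760 - 85487) + 286067) - 2446557)/(-362509 + 1530*319) = -((85273 + 286067) - 2446557)/(-362509 + 488070) = -(371340 - 2446557)/125561 = -(-2075217)/125561 = -1*(-2075217/125561) = 2075217/125561 ≈ 16.528)
Y = 396205 (Y = 396312 - 107 = 396205)
Y - b = 396205 - 1*2075217/125561 = 396205 - 2075217/125561 = 49745820788/125561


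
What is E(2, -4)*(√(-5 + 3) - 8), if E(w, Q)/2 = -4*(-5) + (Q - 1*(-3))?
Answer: -304 + 38*I*√2 ≈ -304.0 + 53.74*I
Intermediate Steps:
E(w, Q) = 46 + 2*Q (E(w, Q) = 2*(-4*(-5) + (Q - 1*(-3))) = 2*(20 + (Q + 3)) = 2*(20 + (3 + Q)) = 2*(23 + Q) = 46 + 2*Q)
E(2, -4)*(√(-5 + 3) - 8) = (46 + 2*(-4))*(√(-5 + 3) - 8) = (46 - 8)*(√(-2) - 8) = 38*(I*√2 - 8) = 38*(-8 + I*√2) = -304 + 38*I*√2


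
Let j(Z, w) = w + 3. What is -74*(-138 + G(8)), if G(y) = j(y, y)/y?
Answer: 40441/4 ≈ 10110.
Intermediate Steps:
j(Z, w) = 3 + w
G(y) = (3 + y)/y
-74*(-138 + G(8)) = -74*(-138 + (3 + 8)/8) = -74*(-138 + (1/8)*11) = -74*(-138 + 11/8) = -74*(-1093/8) = 40441/4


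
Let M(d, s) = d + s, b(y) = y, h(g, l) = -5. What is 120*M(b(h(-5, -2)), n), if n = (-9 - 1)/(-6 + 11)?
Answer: -840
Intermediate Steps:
n = -2 (n = -10/5 = -10*⅕ = -2)
120*M(b(h(-5, -2)), n) = 120*(-5 - 2) = 120*(-7) = -840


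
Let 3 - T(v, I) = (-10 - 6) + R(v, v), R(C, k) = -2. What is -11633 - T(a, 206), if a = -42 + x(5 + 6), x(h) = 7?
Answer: -11654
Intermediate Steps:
a = -35 (a = -42 + 7 = -35)
T(v, I) = 21 (T(v, I) = 3 - ((-10 - 6) - 2) = 3 - (-16 - 2) = 3 - 1*(-18) = 3 + 18 = 21)
-11633 - T(a, 206) = -11633 - 1*21 = -11633 - 21 = -11654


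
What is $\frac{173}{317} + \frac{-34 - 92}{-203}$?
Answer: $\frac{10723}{9193} \approx 1.1664$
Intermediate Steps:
$\frac{173}{317} + \frac{-34 - 92}{-203} = 173 \cdot \frac{1}{317} - - \frac{18}{29} = \frac{173}{317} + \frac{18}{29} = \frac{10723}{9193}$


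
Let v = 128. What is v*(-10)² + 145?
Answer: 12945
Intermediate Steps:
v*(-10)² + 145 = 128*(-10)² + 145 = 128*100 + 145 = 12800 + 145 = 12945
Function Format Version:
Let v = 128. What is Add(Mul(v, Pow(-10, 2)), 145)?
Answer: 12945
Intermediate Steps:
Add(Mul(v, Pow(-10, 2)), 145) = Add(Mul(128, Pow(-10, 2)), 145) = Add(Mul(128, 100), 145) = Add(12800, 145) = 12945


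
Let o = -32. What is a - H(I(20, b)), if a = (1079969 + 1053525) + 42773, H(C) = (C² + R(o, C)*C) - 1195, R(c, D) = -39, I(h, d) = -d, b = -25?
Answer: 2177812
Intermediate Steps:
H(C) = -1195 + C² - 39*C (H(C) = (C² - 39*C) - 1195 = -1195 + C² - 39*C)
a = 2176267 (a = 2133494 + 42773 = 2176267)
a - H(I(20, b)) = 2176267 - (-1195 + (-1*(-25))² - (-39)*(-25)) = 2176267 - (-1195 + 25² - 39*25) = 2176267 - (-1195 + 625 - 975) = 2176267 - 1*(-1545) = 2176267 + 1545 = 2177812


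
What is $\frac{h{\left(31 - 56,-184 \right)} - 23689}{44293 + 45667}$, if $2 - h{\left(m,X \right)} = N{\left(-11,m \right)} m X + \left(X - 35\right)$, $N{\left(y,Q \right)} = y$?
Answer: $\frac{6783}{22490} \approx 0.3016$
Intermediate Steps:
$h{\left(m,X \right)} = 37 - X + 11 X m$ ($h{\left(m,X \right)} = 2 - \left(- 11 m X + \left(X - 35\right)\right) = 2 - \left(- 11 X m + \left(-35 + X\right)\right) = 2 - \left(-35 + X - 11 X m\right) = 2 + \left(35 - X + 11 X m\right) = 37 - X + 11 X m$)
$\frac{h{\left(31 - 56,-184 \right)} - 23689}{44293 + 45667} = \frac{\left(37 - -184 + 11 \left(-184\right) \left(31 - 56\right)\right) - 23689}{44293 + 45667} = \frac{\left(37 + 184 + 11 \left(-184\right) \left(31 - 56\right)\right) - 23689}{89960} = \left(\left(37 + 184 + 11 \left(-184\right) \left(-25\right)\right) - 23689\right) \frac{1}{89960} = \left(\left(37 + 184 + 50600\right) - 23689\right) \frac{1}{89960} = \left(50821 - 23689\right) \frac{1}{89960} = 27132 \cdot \frac{1}{89960} = \frac{6783}{22490}$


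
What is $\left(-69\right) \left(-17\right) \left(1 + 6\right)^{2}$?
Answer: $57477$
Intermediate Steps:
$\left(-69\right) \left(-17\right) \left(1 + 6\right)^{2} = 1173 \cdot 7^{2} = 1173 \cdot 49 = 57477$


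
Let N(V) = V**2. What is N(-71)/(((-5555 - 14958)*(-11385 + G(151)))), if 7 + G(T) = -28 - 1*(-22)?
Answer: 5041/233807174 ≈ 2.1560e-5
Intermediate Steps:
G(T) = -13 (G(T) = -7 + (-28 - 1*(-22)) = -7 + (-28 + 22) = -7 - 6 = -13)
N(-71)/(((-5555 - 14958)*(-11385 + G(151)))) = (-71)**2/(((-5555 - 14958)*(-11385 - 13))) = 5041/((-20513*(-11398))) = 5041/233807174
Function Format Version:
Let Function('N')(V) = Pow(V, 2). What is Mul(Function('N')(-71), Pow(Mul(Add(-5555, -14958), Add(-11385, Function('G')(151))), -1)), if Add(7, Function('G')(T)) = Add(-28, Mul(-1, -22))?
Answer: Rational(5041, 233807174) ≈ 2.1560e-5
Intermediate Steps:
Function('G')(T) = -13 (Function('G')(T) = Add(-7, Add(-28, Mul(-1, -22))) = Add(-7, Add(-28, 22)) = Add(-7, -6) = -13)
Mul(Function('N')(-71), Pow(Mul(Add(-5555, -14958), Add(-11385, Function('G')(151))), -1)) = Mul(Pow(-71, 2), Pow(Mul(Add(-5555, -14958), Add(-11385, -13)), -1)) = Mul(5041, Pow(Mul(-20513, -11398), -1)) = Mul(5041, Pow(233807174, -1)) = Mul(5041, Rational(1, 233807174)) = Rational(5041, 233807174)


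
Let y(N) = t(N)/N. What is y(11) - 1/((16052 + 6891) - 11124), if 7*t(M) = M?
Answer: 11812/82733 ≈ 0.14277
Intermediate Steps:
t(M) = M/7
y(N) = ⅐ (y(N) = (N/7)/N = ⅐)
y(11) - 1/((16052 + 6891) - 11124) = ⅐ - 1/((16052 + 6891) - 11124) = ⅐ - 1/(22943 - 11124) = ⅐ - 1/11819 = 11812/82733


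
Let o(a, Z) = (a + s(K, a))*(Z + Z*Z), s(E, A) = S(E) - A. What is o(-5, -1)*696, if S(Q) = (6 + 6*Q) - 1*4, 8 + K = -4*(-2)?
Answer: 0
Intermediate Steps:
K = 0 (K = -8 - 4*(-2) = -8 + 8 = 0)
S(Q) = 2 + 6*Q (S(Q) = (6 + 6*Q) - 4 = 2 + 6*Q)
s(E, A) = 2 - A + 6*E (s(E, A) = (2 + 6*E) - A = 2 - A + 6*E)
o(a, Z) = 2*Z + 2*Z**2 (o(a, Z) = (a + (2 - a + 6*0))*(Z + Z*Z) = (a + (2 - a + 0))*(Z + Z**2) = (a + (2 - a))*(Z + Z**2) = 2*(Z + Z**2) = 2*Z + 2*Z**2)
o(-5, -1)*696 = (2*(-1)*(1 - 1))*696 = (2*(-1)*0)*696 = 0*696 = 0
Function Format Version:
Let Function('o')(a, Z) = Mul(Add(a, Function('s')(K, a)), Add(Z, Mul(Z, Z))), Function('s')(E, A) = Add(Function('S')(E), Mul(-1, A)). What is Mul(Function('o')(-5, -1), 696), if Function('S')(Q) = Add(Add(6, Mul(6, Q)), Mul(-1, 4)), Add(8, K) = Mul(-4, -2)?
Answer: 0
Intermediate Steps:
K = 0 (K = Add(-8, Mul(-4, -2)) = Add(-8, 8) = 0)
Function('S')(Q) = Add(2, Mul(6, Q)) (Function('S')(Q) = Add(Add(6, Mul(6, Q)), -4) = Add(2, Mul(6, Q)))
Function('s')(E, A) = Add(2, Mul(-1, A), Mul(6, E)) (Function('s')(E, A) = Add(Add(2, Mul(6, E)), Mul(-1, A)) = Add(2, Mul(-1, A), Mul(6, E)))
Function('o')(a, Z) = Add(Mul(2, Z), Mul(2, Pow(Z, 2))) (Function('o')(a, Z) = Mul(Add(a, Add(2, Mul(-1, a), Mul(6, 0))), Add(Z, Mul(Z, Z))) = Mul(Add(a, Add(2, Mul(-1, a), 0)), Add(Z, Pow(Z, 2))) = Mul(Add(a, Add(2, Mul(-1, a))), Add(Z, Pow(Z, 2))) = Mul(2, Add(Z, Pow(Z, 2))) = Add(Mul(2, Z), Mul(2, Pow(Z, 2))))
Mul(Function('o')(-5, -1), 696) = Mul(Mul(2, -1, Add(1, -1)), 696) = Mul(Mul(2, -1, 0), 696) = Mul(0, 696) = 0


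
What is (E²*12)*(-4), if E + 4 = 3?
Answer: -48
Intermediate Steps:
E = -1 (E = -4 + 3 = -1)
(E²*12)*(-4) = ((-1)²*12)*(-4) = (1*12)*(-4) = 12*(-4) = -48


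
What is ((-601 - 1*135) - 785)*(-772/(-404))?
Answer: -293553/101 ≈ -2906.5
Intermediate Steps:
((-601 - 1*135) - 785)*(-772/(-404)) = ((-601 - 135) - 785)*(-772*(-1/404)) = (-736 - 785)*(193/101) = -1521*193/101 = -293553/101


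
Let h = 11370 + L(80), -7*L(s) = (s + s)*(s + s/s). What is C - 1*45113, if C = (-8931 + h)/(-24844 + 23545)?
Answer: -136738874/3031 ≈ -45113.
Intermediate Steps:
L(s) = -2*s*(1 + s)/7 (L(s) = -(s + s)*(s + s/s)/7 = -2*s*(s + 1)/7 = -2*s*(1 + s)/7)
h = 66630/7 (h = 11370 - 2/7*80*(1 + 80) = 11370 - 2/7*80*81 = 11370 - 12960/7 = 66630/7 ≈ 9518.6)
C = -1371/3031 (C = (-8931 + 66630/7)/(-24844 + 23545) = (4113/7)/(-1299) = (4113/7)*(-1/1299) = -1371/3031 ≈ -0.45233)
C - 1*45113 = -1371/3031 - 1*45113 = -1371/3031 - 45113 = -136738874/3031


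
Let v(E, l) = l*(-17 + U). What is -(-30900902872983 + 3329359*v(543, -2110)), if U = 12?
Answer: 30865778135533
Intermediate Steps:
v(E, l) = -5*l (v(E, l) = l*(-17 + 12) = l*(-5) = -5*l)
-(-30900902872983 + 3329359*v(543, -2110)) = -3329359/(1/(-9281337 - 5*(-2110))) = -3329359/(1/(-9281337 + 10550)) = -3329359/(1/(-9270787)) = -3329359/(-1/9270787) = -3329359*(-9270787) = 30865778135533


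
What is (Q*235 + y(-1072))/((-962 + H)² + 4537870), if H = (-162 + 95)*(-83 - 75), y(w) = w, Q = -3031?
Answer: -713357/97159246 ≈ -0.0073421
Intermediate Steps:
H = 10586 (H = -67*(-158) = 10586)
(Q*235 + y(-1072))/((-962 + H)² + 4537870) = (-3031*235 - 1072)/((-962 + 10586)² + 4537870) = (-712285 - 1072)/(9624² + 4537870) = -713357/(92621376 + 4537870) = -713357/97159246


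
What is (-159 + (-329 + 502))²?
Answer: 196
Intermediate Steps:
(-159 + (-329 + 502))² = (-159 + 173)² = 14² = 196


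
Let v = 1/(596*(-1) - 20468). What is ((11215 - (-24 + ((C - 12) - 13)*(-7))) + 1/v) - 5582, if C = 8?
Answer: -15526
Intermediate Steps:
v = -1/21064 (v = 1/(-596 - 20468) = 1/(-21064) = -1/21064 ≈ -4.7474e-5)
((11215 - (-24 + ((C - 12) - 13)*(-7))) + 1/v) - 5582 = ((11215 - (-24 + ((8 - 12) - 13)*(-7))) + 1/(-1/21064)) - 5582 = ((11215 - (-24 + (-4 - 13)*(-7))) - 21064) - 5582 = ((11215 - (-24 - 17*(-7))) - 21064) - 5582 = ((11215 - (-24 + 119)) - 21064) - 5582 = ((11215 - 1*95) - 21064) - 5582 = ((11215 - 95) - 21064) - 5582 = (11120 - 21064) - 5582 = -9944 - 5582 = -15526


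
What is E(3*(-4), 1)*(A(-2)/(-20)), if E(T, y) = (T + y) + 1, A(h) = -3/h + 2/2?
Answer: 5/4 ≈ 1.2500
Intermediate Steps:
A(h) = 1 - 3/h (A(h) = -3/h + 2*(½) = -3/h + 1 = 1 - 3/h)
E(T, y) = 1 + T + y
E(3*(-4), 1)*(A(-2)/(-20)) = (1 + 3*(-4) + 1)*(((-3 - 2)/(-2))/(-20)) = (1 - 12 + 1)*(-½*(-5)*(-1/20)) = -25*(-1)/20 = -10*(-⅛) = 5/4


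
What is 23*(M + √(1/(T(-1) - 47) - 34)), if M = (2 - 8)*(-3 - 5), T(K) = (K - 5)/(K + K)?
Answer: 1104 + 23*I*√16467/22 ≈ 1104.0 + 134.16*I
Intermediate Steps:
T(K) = (-5 + K)/(2*K) (T(K) = (-5 + K)/((2*K)) = (-5 + K)*(1/(2*K)) = (-5 + K)/(2*K))
M = 48 (M = -6*(-8) = 48)
23*(M + √(1/(T(-1) - 47) - 34)) = 23*(48 + √(1/((½)*(-5 - 1)/(-1) - 47) - 34)) = 23*(48 + √(1/((½)*(-1)*(-6) - 47) - 34)) = 23*(48 + √(1/(3 - 47) - 34)) = 23*(48 + √(1/(-44) - 34)) = 23*(48 + √(-1/44 - 34)) = 23*(48 + √(-1497/44)) = 23*(48 + I*√16467/22) = 1104 + 23*I*√16467/22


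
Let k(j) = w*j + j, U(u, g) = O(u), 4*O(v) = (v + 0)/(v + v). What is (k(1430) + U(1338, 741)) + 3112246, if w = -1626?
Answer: 6307969/8 ≈ 7.8850e+5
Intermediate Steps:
O(v) = 1/8 (O(v) = ((v + 0)/(v + v))/4 = (v/((2*v)))/4 = (v*(1/(2*v)))/4 = (1/4)*(1/2) = 1/8)
U(u, g) = 1/8
k(j) = -1625*j (k(j) = -1626*j + j = -1625*j)
(k(1430) + U(1338, 741)) + 3112246 = (-1625*1430 + 1/8) + 3112246 = (-2323750 + 1/8) + 3112246 = -18589999/8 + 3112246 = 6307969/8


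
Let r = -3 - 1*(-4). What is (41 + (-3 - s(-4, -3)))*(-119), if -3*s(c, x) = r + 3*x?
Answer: -12614/3 ≈ -4204.7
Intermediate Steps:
r = 1 (r = -3 + 4 = 1)
s(c, x) = -⅓ - x (s(c, x) = -(1 + 3*x)/3 = -⅓ - x)
(41 + (-3 - s(-4, -3)))*(-119) = (41 + (-3 - (-⅓ - 1*(-3))))*(-119) = (41 + (-3 - (-⅓ + 3)))*(-119) = (41 + (-3 - 1*8/3))*(-119) = (41 + (-3 - 8/3))*(-119) = (41 - 17/3)*(-119) = (106/3)*(-119) = -12614/3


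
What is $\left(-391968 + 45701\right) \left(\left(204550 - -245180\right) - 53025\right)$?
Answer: $-137365850235$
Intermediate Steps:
$\left(-391968 + 45701\right) \left(\left(204550 - -245180\right) - 53025\right) = - 346267 \left(\left(204550 + 245180\right) - 53025\right) = - 346267 \left(449730 - 53025\right) = \left(-346267\right) 396705 = -137365850235$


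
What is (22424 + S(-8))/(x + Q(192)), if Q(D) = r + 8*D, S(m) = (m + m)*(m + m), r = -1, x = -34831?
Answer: -2835/4162 ≈ -0.68116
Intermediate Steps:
S(m) = 4*m² (S(m) = (2*m)*(2*m) = 4*m²)
Q(D) = -1 + 8*D
(22424 + S(-8))/(x + Q(192)) = (22424 + 4*(-8)²)/(-34831 + (-1 + 8*192)) = (22424 + 4*64)/(-34831 + (-1 + 1536)) = (22424 + 256)/(-34831 + 1535) = 22680/(-33296) = 22680*(-1/33296) = -2835/4162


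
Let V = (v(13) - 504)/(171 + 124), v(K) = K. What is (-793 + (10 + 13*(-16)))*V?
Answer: 486581/295 ≈ 1649.4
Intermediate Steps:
V = -491/295 (V = (13 - 504)/(171 + 124) = -491/295 ≈ -1.6644)
(-793 + (10 + 13*(-16)))*V = (-793 + (10 + 13*(-16)))*(-491/295) = (-793 + (10 - 208))*(-491/295) = (-793 - 198)*(-491/295) = -991*(-491/295) = 486581/295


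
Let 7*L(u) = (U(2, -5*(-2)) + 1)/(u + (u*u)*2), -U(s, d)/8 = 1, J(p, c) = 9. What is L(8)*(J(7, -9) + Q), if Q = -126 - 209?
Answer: 163/68 ≈ 2.3971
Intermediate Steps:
U(s, d) = -8 (U(s, d) = -8*1 = -8)
L(u) = -1/(u + 2*u**2) (L(u) = ((-8 + 1)/(u + (u*u)*2))/7 = (-7/(u + u**2*2))/7 = (-7/(u + 2*u**2))/7 = -1/(u + 2*u**2))
Q = -335
L(8)*(J(7, -9) + Q) = (-1/(8*(1 + 2*8)))*(9 - 335) = -1*1/8/(1 + 16)*(-326) = -1*1/8/17*(-326) = -1*1/8*1/17*(-326) = -1/136*(-326) = 163/68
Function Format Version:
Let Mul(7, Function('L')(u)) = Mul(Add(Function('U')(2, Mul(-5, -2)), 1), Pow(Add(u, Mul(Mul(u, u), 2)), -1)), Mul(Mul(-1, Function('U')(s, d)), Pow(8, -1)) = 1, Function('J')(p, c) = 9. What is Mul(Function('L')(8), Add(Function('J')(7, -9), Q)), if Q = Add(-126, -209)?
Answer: Rational(163, 68) ≈ 2.3971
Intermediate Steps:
Function('U')(s, d) = -8 (Function('U')(s, d) = Mul(-8, 1) = -8)
Function('L')(u) = Mul(-1, Pow(Add(u, Mul(2, Pow(u, 2))), -1)) (Function('L')(u) = Mul(Rational(1, 7), Mul(Add(-8, 1), Pow(Add(u, Mul(Mul(u, u), 2)), -1))) = Mul(Rational(1, 7), Mul(-7, Pow(Add(u, Mul(Pow(u, 2), 2)), -1))) = Mul(Rational(1, 7), Mul(-7, Pow(Add(u, Mul(2, Pow(u, 2))), -1))) = Mul(-1, Pow(Add(u, Mul(2, Pow(u, 2))), -1)))
Q = -335
Mul(Function('L')(8), Add(Function('J')(7, -9), Q)) = Mul(Mul(-1, Pow(8, -1), Pow(Add(1, Mul(2, 8)), -1)), Add(9, -335)) = Mul(Mul(-1, Rational(1, 8), Pow(Add(1, 16), -1)), -326) = Mul(Mul(-1, Rational(1, 8), Pow(17, -1)), -326) = Mul(Mul(-1, Rational(1, 8), Rational(1, 17)), -326) = Mul(Rational(-1, 136), -326) = Rational(163, 68)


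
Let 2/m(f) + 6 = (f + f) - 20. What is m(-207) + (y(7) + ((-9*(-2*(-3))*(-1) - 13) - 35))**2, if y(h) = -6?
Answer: -1/220 ≈ -0.0045455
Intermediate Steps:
m(f) = 2/(-26 + 2*f) (m(f) = 2/(-6 + ((f + f) - 20)) = 2/(-6 + (2*f - 20)) = 2/(-6 + (-20 + 2*f)) = 2/(-26 + 2*f))
m(-207) + (y(7) + ((-9*(-2*(-3))*(-1) - 13) - 35))**2 = 1/(-13 - 207) + (-6 + ((-9*(-2*(-3))*(-1) - 13) - 35))**2 = 1/(-220) + (-6 + ((-54*(-1) - 13) - 35))**2 = -1/220 + (-6 + ((-9*(-6) - 13) - 35))**2 = -1/220 + (-6 + ((54 - 13) - 35))**2 = -1/220 + (-6 + (41 - 35))**2 = -1/220 + (-6 + 6)**2 = -1/220 + 0**2 = -1/220 + 0 = -1/220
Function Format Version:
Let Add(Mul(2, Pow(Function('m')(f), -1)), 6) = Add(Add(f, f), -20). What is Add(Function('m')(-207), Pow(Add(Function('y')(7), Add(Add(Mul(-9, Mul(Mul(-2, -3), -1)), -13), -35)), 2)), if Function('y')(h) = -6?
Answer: Rational(-1, 220) ≈ -0.0045455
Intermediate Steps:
Function('m')(f) = Mul(2, Pow(Add(-26, Mul(2, f)), -1)) (Function('m')(f) = Mul(2, Pow(Add(-6, Add(Add(f, f), -20)), -1)) = Mul(2, Pow(Add(-6, Add(Mul(2, f), -20)), -1)) = Mul(2, Pow(Add(-6, Add(-20, Mul(2, f))), -1)) = Mul(2, Pow(Add(-26, Mul(2, f)), -1)))
Add(Function('m')(-207), Pow(Add(Function('y')(7), Add(Add(Mul(-9, Mul(Mul(-2, -3), -1)), -13), -35)), 2)) = Add(Pow(Add(-13, -207), -1), Pow(Add(-6, Add(Add(Mul(-9, Mul(Mul(-2, -3), -1)), -13), -35)), 2)) = Add(Pow(-220, -1), Pow(Add(-6, Add(Add(Mul(-9, Mul(6, -1)), -13), -35)), 2)) = Add(Rational(-1, 220), Pow(Add(-6, Add(Add(Mul(-9, -6), -13), -35)), 2)) = Add(Rational(-1, 220), Pow(Add(-6, Add(Add(54, -13), -35)), 2)) = Add(Rational(-1, 220), Pow(Add(-6, Add(41, -35)), 2)) = Add(Rational(-1, 220), Pow(Add(-6, 6), 2)) = Add(Rational(-1, 220), Pow(0, 2)) = Add(Rational(-1, 220), 0) = Rational(-1, 220)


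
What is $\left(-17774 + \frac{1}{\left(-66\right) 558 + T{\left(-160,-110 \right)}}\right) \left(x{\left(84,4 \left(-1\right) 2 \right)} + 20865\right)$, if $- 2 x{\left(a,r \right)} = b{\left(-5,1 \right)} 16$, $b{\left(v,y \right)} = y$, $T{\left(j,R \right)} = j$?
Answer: $- \frac{13711907239041}{36988} \approx -3.7071 \cdot 10^{8}$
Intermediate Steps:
$x{\left(a,r \right)} = -8$ ($x{\left(a,r \right)} = - \frac{1 \cdot 16}{2} = \left(- \frac{1}{2}\right) 16 = -8$)
$\left(-17774 + \frac{1}{\left(-66\right) 558 + T{\left(-160,-110 \right)}}\right) \left(x{\left(84,4 \left(-1\right) 2 \right)} + 20865\right) = \left(-17774 + \frac{1}{\left(-66\right) 558 - 160}\right) \left(-8 + 20865\right) = \left(-17774 + \frac{1}{-36828 - 160}\right) 20857 = \left(-17774 + \frac{1}{-36988}\right) 20857 = \left(-17774 - \frac{1}{36988}\right) 20857 = \left(- \frac{657424713}{36988}\right) 20857 = - \frac{13711907239041}{36988}$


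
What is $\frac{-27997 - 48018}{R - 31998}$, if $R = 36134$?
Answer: $- \frac{76015}{4136} \approx -18.379$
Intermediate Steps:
$\frac{-27997 - 48018}{R - 31998} = \frac{-27997 - 48018}{36134 - 31998} = - \frac{76015}{4136}$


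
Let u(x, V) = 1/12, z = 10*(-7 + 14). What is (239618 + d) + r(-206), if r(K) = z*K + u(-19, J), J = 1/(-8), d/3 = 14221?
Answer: 3214333/12 ≈ 2.6786e+5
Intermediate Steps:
d = 42663 (d = 3*14221 = 42663)
J = -⅛ ≈ -0.12500
z = 70 (z = 10*7 = 70)
u(x, V) = 1/12
r(K) = 1/12 + 70*K (r(K) = 70*K + 1/12 = 1/12 + 70*K)
(239618 + d) + r(-206) = (239618 + 42663) + (1/12 + 70*(-206)) = 282281 + (1/12 - 14420) = 282281 - 173039/12 = 3214333/12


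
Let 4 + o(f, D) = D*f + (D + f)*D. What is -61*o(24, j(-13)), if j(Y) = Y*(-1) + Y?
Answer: 244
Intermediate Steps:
j(Y) = 0 (j(Y) = -Y + Y = 0)
o(f, D) = -4 + D*f + D*(D + f) (o(f, D) = -4 + (D*f + (D + f)*D) = -4 + (D*f + D*(D + f)) = -4 + D*f + D*(D + f))
-61*o(24, j(-13)) = -61*(-4 + 0² + 2*0*24) = -61*(-4 + 0 + 0) = -61*(-4) = 244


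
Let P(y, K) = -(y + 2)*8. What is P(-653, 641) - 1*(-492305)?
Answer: 497513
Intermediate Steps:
P(y, K) = -16 - 8*y (P(y, K) = -(2 + y)*8 = -(16 + 8*y) = -16 - 8*y)
P(-653, 641) - 1*(-492305) = (-16 - 8*(-653)) - 1*(-492305) = (-16 + 5224) + 492305 = 5208 + 492305 = 497513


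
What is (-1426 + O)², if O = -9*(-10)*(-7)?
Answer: 4227136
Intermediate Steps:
O = -630 (O = 90*(-7) = -630)
(-1426 + O)² = (-1426 - 630)² = (-2056)² = 4227136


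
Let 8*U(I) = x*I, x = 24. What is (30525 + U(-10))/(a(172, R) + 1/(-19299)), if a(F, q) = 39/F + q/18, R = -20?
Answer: -303677870580/8807293 ≈ -34480.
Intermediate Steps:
U(I) = 3*I (U(I) = (24*I)/8 = 3*I)
a(F, q) = 39/F + q/18 (a(F, q) = 39/F + q*(1/18) = 39/F + q/18)
(30525 + U(-10))/(a(172, R) + 1/(-19299)) = (30525 + 3*(-10))/((39/172 + (1/18)*(-20)) + 1/(-19299)) = (30525 - 30)/((39*(1/172) - 10/9) - 1/19299) = 30495/((39/172 - 10/9) - 1/19299) = 30495/(-1369/1548 - 1/19299) = 30495/(-8807293/9958284) = 30495*(-9958284/8807293) = -303677870580/8807293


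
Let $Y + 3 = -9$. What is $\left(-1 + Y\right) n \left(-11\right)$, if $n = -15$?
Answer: $-2145$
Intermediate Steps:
$Y = -12$ ($Y = -3 - 9 = -12$)
$\left(-1 + Y\right) n \left(-11\right) = \left(-1 - 12\right) \left(-15\right) \left(-11\right) = \left(-13\right) \left(-15\right) \left(-11\right) = 195 \left(-11\right) = -2145$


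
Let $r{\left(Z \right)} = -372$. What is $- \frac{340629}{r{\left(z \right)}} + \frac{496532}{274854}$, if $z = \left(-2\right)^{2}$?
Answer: $\frac{15634658845}{17040948} \approx 917.48$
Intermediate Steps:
$z = 4$
$- \frac{340629}{r{\left(z \right)}} + \frac{496532}{274854} = - \frac{340629}{-372} + \frac{496532}{274854} = \left(-340629\right) \left(- \frac{1}{372}\right) + 496532 \cdot \frac{1}{274854} = \frac{113543}{124} + \frac{248266}{137427} = \frac{15634658845}{17040948}$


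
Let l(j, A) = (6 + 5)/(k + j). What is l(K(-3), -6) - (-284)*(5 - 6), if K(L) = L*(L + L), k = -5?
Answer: -3681/13 ≈ -283.15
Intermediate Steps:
K(L) = 2*L**2 (K(L) = L*(2*L) = 2*L**2)
l(j, A) = 11/(-5 + j) (l(j, A) = (6 + 5)/(-5 + j) = 11/(-5 + j))
l(K(-3), -6) - (-284)*(5 - 6) = 11/(-5 + 2*(-3)**2) - (-284)*(5 - 6) = 11/(-5 + 2*9) - (-284)*(-1) = 11/(-5 + 18) - 142*2 = 11/13 - 284 = -3681/13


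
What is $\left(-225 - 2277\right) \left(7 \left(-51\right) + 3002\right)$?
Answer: $-6617790$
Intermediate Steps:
$\left(-225 - 2277\right) \left(7 \left(-51\right) + 3002\right) = \left(-225 - 2277\right) \left(-357 + 3002\right) = \left(-225 - 2277\right) 2645 = \left(-2502\right) 2645 = -6617790$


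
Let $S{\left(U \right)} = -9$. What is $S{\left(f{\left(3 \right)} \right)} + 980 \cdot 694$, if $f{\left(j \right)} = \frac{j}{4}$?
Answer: $680111$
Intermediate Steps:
$f{\left(j \right)} = \frac{j}{4}$ ($f{\left(j \right)} = j \frac{1}{4} = \frac{j}{4}$)
$S{\left(f{\left(3 \right)} \right)} + 980 \cdot 694 = -9 + 980 \cdot 694 = -9 + 680120 = 680111$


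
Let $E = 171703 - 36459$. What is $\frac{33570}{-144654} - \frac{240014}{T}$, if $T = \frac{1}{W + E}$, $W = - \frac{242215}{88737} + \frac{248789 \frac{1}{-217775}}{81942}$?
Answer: $- \frac{206534728175573157920253176722}{6362785326861007275} \approx -3.246 \cdot 10^{10}$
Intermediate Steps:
$E = 135244$ ($E = 171703 - 36459 = 135244$)
$W = - \frac{1440776381495081}{527834860579950}$ ($W = \left(-242215\right) \frac{1}{88737} + 248789 \left(- \frac{1}{217775}\right) \frac{1}{81942} = - \frac{242215}{88737} - \frac{248789}{17844919050} = - \frac{1440776381495081}{527834860579950} \approx -2.7296$)
$T = \frac{527834860579950}{71385057107893262719}$ ($T = \frac{1}{- \frac{1440776381495081}{527834860579950} + 135244} = \frac{1}{\frac{71385057107893262719}{527834860579950}} = \frac{527834860579950}{71385057107893262719} \approx 7.3942 \cdot 10^{-6}$)
$\frac{33570}{-144654} - \frac{240014}{T} = \frac{33570}{-144654} - \frac{240014}{\frac{527834860579950}{71385057107893262719}} = 33570 \left(- \frac{1}{144654}\right) - \frac{8566706548346946779119033}{263917430289975} = - \frac{5595}{24109} - \frac{8566706548346946779119033}{263917430289975} = - \frac{206534728175573157920253176722}{6362785326861007275}$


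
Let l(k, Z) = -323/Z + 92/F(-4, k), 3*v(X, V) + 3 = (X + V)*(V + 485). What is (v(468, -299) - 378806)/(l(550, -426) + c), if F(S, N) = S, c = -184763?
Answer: 156908154/78718513 ≈ 1.9933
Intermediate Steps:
v(X, V) = -1 + (485 + V)*(V + X)/3 (v(X, V) = -1 + ((X + V)*(V + 485))/3 = -1 + ((V + X)*(485 + V))/3 = -1 + ((485 + V)*(V + X))/3 = -1 + (485 + V)*(V + X)/3)
l(k, Z) = -23 - 323/Z (l(k, Z) = -323/Z + 92/(-4) = -323/Z + 92*(-¼) = -323/Z - 23 = -23 - 323/Z)
(v(468, -299) - 378806)/(l(550, -426) + c) = ((-1 + (⅓)*(-299)² + (485/3)*(-299) + (485/3)*468 + (⅓)*(-299)*468) - 378806)/((-23 - 323/(-426)) - 184763) = ((-1 + (⅓)*89401 - 145015/3 + 75660 - 46644) - 378806)/((-23 - 323*(-1/426)) - 184763) = ((-1 + 89401/3 - 145015/3 + 75660 - 46644) - 378806)/((-23 + 323/426) - 184763) = (10477 - 378806)/(-9475/426 - 184763) = -368329/(-78718513/426) = -368329*(-426/78718513) = 156908154/78718513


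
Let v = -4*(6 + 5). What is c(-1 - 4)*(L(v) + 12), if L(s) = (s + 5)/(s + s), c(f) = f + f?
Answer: -5475/44 ≈ -124.43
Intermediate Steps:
c(f) = 2*f
v = -44 (v = -4*11 = -44)
L(s) = (5 + s)/(2*s) (L(s) = (5 + s)/((2*s)) = (5 + s)*(1/(2*s)) = (5 + s)/(2*s))
c(-1 - 4)*(L(v) + 12) = (2*(-1 - 4))*((1/2)*(5 - 44)/(-44) + 12) = (2*(-5))*((1/2)*(-1/44)*(-39) + 12) = -10*(39/88 + 12) = -10*1095/88 = -5475/44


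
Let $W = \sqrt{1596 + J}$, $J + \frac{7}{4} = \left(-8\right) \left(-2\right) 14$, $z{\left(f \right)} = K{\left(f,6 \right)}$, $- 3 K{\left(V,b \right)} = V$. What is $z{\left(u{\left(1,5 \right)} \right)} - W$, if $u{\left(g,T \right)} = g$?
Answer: $- \frac{1}{3} - \frac{\sqrt{7273}}{2} \approx -42.974$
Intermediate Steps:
$K{\left(V,b \right)} = - \frac{V}{3}$
$z{\left(f \right)} = - \frac{f}{3}$
$J = \frac{889}{4}$ ($J = - \frac{7}{4} + \left(-8\right) \left(-2\right) 14 = - \frac{7}{4} + 16 \cdot 14 = - \frac{7}{4} + 224 = \frac{889}{4} \approx 222.25$)
$W = \frac{\sqrt{7273}}{2}$ ($W = \sqrt{1596 + \frac{889}{4}} = \sqrt{\frac{7273}{4}} = \frac{\sqrt{7273}}{2} \approx 42.641$)
$z{\left(u{\left(1,5 \right)} \right)} - W = \left(- \frac{1}{3}\right) 1 - \frac{\sqrt{7273}}{2} = - \frac{1}{3} - \frac{\sqrt{7273}}{2}$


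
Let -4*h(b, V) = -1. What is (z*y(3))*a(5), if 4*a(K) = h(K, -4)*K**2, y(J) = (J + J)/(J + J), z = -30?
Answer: -375/8 ≈ -46.875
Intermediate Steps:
y(J) = 1 (y(J) = (2*J)/((2*J)) = (2*J)*(1/(2*J)) = 1)
h(b, V) = 1/4 (h(b, V) = -1/4*(-1) = 1/4)
a(K) = K**2/16 (a(K) = (K**2/4)/4 = K**2/16)
(z*y(3))*a(5) = (-30*1)*((1/16)*5**2) = -15*25/8 = -30*25/16 = -375/8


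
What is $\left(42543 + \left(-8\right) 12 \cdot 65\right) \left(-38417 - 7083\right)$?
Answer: $-1651786500$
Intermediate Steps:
$\left(42543 + \left(-8\right) 12 \cdot 65\right) \left(-38417 - 7083\right) = \left(42543 - 6240\right) \left(-45500\right) = 36303 \left(-45500\right) = -1651786500$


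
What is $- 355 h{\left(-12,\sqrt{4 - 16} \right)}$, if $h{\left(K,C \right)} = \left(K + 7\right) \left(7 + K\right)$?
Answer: $-8875$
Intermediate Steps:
$h{\left(K,C \right)} = \left(7 + K\right)^{2}$ ($h{\left(K,C \right)} = \left(7 + K\right) \left(7 + K\right) = \left(7 + K\right)^{2}$)
$- 355 h{\left(-12,\sqrt{4 - 16} \right)} = - 355 \left(7 - 12\right)^{2} = - 355 \left(-5\right)^{2} = \left(-355\right) 25 = -8875$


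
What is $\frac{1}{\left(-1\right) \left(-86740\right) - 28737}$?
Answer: $\frac{1}{58003} \approx 1.724 \cdot 10^{-5}$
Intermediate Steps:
$\frac{1}{\left(-1\right) \left(-86740\right) - 28737} = \frac{1}{86740 - 28737} = \frac{1}{58003}$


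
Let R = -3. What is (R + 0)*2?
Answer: -6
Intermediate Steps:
(R + 0)*2 = (-3 + 0)*2 = -3*2 = -6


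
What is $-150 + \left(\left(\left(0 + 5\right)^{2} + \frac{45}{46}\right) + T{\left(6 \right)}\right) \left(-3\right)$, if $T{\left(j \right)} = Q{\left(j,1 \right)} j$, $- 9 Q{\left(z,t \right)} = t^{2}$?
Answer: $- \frac{10393}{46} \approx -225.93$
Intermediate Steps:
$Q{\left(z,t \right)} = - \frac{t^{2}}{9}$
$T{\left(j \right)} = - \frac{j}{9}$ ($T{\left(j \right)} = - \frac{1^{2}}{9} j = \left(- \frac{1}{9}\right) 1 j = - \frac{j}{9}$)
$-150 + \left(\left(\left(0 + 5\right)^{2} + \frac{45}{46}\right) + T{\left(6 \right)}\right) \left(-3\right) = -150 + \left(\left(\left(0 + 5\right)^{2} + \frac{45}{46}\right) - \frac{2}{3}\right) \left(-3\right) = -150 + \left(\left(5^{2} + 45 \cdot \frac{1}{46}\right) - \frac{2}{3}\right) \left(-3\right) = -150 + \left(\left(25 + \frac{45}{46}\right) - \frac{2}{3}\right) \left(-3\right) = -150 + \left(\frac{1195}{46} - \frac{2}{3}\right) \left(-3\right) = -150 + \frac{3493}{138} \left(-3\right) = -150 - \frac{3493}{46} = - \frac{10393}{46}$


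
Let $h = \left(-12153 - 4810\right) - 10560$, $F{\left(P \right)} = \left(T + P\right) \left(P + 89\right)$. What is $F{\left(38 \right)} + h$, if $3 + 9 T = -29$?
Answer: $- \frac{208337}{9} \approx -23149.0$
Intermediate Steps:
$T = - \frac{32}{9}$ ($T = - \frac{1}{3} + \frac{1}{9} \left(-29\right) = - \frac{1}{3} - \frac{29}{9} = - \frac{32}{9} \approx -3.5556$)
$F{\left(P \right)} = \left(89 + P\right) \left(- \frac{32}{9} + P\right)$ ($F{\left(P \right)} = \left(- \frac{32}{9} + P\right) \left(P + 89\right) = \left(- \frac{32}{9} + P\right) \left(89 + P\right) = \left(89 + P\right) \left(- \frac{32}{9} + P\right)$)
$h = -27523$ ($h = -16963 - 10560 = -27523$)
$F{\left(38 \right)} + h = \left(- \frac{2848}{9} + 38^{2} + \frac{769}{9} \cdot 38\right) - 27523 = \left(- \frac{2848}{9} + 1444 + \frac{29222}{9}\right) - 27523 = \frac{39370}{9} - 27523 = - \frac{208337}{9}$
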